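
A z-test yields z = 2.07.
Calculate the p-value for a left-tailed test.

Answer: p-value ≈ 0.9808

Derivation:
For z = 2.07:
p = P(Z < 2.07) = Φ(2.07) = 0.9808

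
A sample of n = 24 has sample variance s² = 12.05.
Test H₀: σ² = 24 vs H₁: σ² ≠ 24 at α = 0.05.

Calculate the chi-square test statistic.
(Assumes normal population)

df = n - 1 = 23
χ² = (n-1)s²/σ₀² = 23×12.05/24 = 11.5479
Critical values: χ²_{0.975,23} = 11.689, χ²_{0.025,23} = 38.076
Rejection region: χ² < 11.689 or χ² > 38.076
Decision: reject H₀

Answer: χ² = 11.5479, reject H₀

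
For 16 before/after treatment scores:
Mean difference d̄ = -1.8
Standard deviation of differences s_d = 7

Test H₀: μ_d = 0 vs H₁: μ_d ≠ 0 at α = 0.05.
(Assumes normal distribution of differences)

df = n - 1 = 15
SE = s_d/√n = 7/√16 = 1.7500
t = d̄/SE = -1.8/1.7500 = -1.0286
Critical value: t_{0.025,15} = ±2.131
p-value ≈ 0.3200
Decision: fail to reject H₀

Answer: t = -1.0286, fail to reject H₀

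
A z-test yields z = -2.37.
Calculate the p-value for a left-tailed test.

Answer: p-value ≈ 0.0089

Derivation:
For z = -2.37:
p = P(Z < -2.37) = Φ(-2.37) = 0.0089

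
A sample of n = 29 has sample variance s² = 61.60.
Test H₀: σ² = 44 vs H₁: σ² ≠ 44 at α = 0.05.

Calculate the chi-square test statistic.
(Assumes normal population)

Answer: χ² = 39.2000, fail to reject H₀

Derivation:
df = n - 1 = 28
χ² = (n-1)s²/σ₀² = 28×61.60/44 = 39.2000
Critical values: χ²_{0.975,28} = 15.308, χ²_{0.025,28} = 44.461
Rejection region: χ² < 15.308 or χ² > 44.461
Decision: fail to reject H₀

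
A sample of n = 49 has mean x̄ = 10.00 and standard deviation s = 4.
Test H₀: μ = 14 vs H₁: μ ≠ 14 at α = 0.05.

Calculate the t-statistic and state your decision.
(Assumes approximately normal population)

Answer: t = -7.0004, reject H₀

Derivation:
df = n - 1 = 48
SE = s/√n = 4/√49 = 0.5714
t = (x̄ - μ₀)/SE = (10.00 - 14)/0.5714 = -7.0004
Critical value: t_{0.025,48} = ±2.011
p-value < 0.0001
Decision: reject H₀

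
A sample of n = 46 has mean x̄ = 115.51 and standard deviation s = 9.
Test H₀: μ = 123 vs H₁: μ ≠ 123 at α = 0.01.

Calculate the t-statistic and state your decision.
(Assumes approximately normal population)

Answer: t = -5.6443, reject H₀

Derivation:
df = n - 1 = 45
SE = s/√n = 9/√46 = 1.3270
t = (x̄ - μ₀)/SE = (115.51 - 123)/1.3270 = -5.6443
Critical value: t_{0.005,45} = ±2.690
p-value < 0.0001
Decision: reject H₀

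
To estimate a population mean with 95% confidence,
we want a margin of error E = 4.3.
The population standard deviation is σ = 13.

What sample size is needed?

Answer: n = 36

Derivation:
z_0.025 = 1.960
n = (z×σ/E)² = (1.960×13/4.3)²
n = 35.1125
Round up: n = 36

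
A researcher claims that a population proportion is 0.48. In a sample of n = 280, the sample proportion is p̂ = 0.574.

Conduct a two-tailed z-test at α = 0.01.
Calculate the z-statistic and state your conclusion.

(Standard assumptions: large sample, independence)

Answer: z = 3.1483, reject H₀

Derivation:
H₀: p = 0.48, H₁: p ≠ 0.48
Standard error: SE = √(p₀(1-p₀)/n) = √(0.48×0.52/280) = 0.029857
z-statistic: z = (p̂ - p₀)/SE = (0.574 - 0.48)/0.029857 = 3.1483
Critical value: z_0.005 = ±2.576
p-value = 0.0016
Decision: reject H₀ at α = 0.01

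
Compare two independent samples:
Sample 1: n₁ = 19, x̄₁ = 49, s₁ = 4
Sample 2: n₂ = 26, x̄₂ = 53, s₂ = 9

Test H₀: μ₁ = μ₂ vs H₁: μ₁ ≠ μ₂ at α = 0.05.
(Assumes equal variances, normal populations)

Pooled variance: s²_p = [18×4² + 25×9²]/(43) = 53.7907
s_p = 7.3342
SE = s_p×√(1/n₁ + 1/n₂) = 7.3342×√(1/19 + 1/26) = 2.2136
t = (x̄₁ - x̄₂)/SE = (49 - 53)/2.2136 = -1.8070
df = 43, t-critical = ±2.017
Decision: fail to reject H₀

Answer: t = -1.8070, fail to reject H₀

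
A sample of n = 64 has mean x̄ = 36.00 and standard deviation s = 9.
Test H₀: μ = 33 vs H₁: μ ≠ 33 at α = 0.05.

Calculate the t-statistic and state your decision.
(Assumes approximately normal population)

df = n - 1 = 63
SE = s/√n = 9/√64 = 1.1250
t = (x̄ - μ₀)/SE = (36.00 - 33)/1.1250 = 2.6667
Critical value: t_{0.025,63} = ±1.998
p-value ≈ 0.0097
Decision: reject H₀

Answer: t = 2.6667, reject H₀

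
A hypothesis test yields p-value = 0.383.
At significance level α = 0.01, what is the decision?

Compare p-value to α:
0.383 ≥ 0.01
Decision: fail to reject H₀

Answer: fail to reject H₀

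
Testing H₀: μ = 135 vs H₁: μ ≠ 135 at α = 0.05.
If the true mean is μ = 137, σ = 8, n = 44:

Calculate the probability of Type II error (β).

SE = σ/√n = 8/√44 = 1.2060
Critical values: μ₀ ± z_0.025×SE = 135 ± 1.960×1.2060
Acceptance region: (132.6362, 137.3638)
Under H₁ (μ = 137): z_high = (137.3638 - 137)/1.2060 = 0.3017, z_low = (132.6362 - 137)/1.2060 = -3.6184
β = P(not reject | H₁) = Φ(0.3017) - Φ(-3.6184) ≈ 0.6184

Answer: β ≈ 0.6184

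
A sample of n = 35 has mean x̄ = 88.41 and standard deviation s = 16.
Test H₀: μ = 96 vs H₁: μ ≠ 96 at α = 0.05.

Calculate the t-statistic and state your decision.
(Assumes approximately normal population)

df = n - 1 = 34
SE = s/√n = 16/√35 = 2.7045
t = (x̄ - μ₀)/SE = (88.41 - 96)/2.7045 = -2.8064
Critical value: t_{0.025,34} = ±2.032
p-value ≈ 0.0082
Decision: reject H₀

Answer: t = -2.8064, reject H₀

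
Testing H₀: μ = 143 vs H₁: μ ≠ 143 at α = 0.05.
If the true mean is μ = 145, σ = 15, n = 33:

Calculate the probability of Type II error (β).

Answer: β ≈ 0.8806

Derivation:
SE = σ/√n = 15/√33 = 2.6112
Critical values: μ₀ ± z_0.025×SE = 143 ± 1.960×2.6112
Acceptance region: (137.8820, 148.1180)
Under H₁ (μ = 145): z_high = (148.1180 - 145)/2.6112 = 1.1941, z_low = (137.8820 - 145)/2.6112 = -2.7259
β = P(not reject | H₁) = Φ(1.1941) - Φ(-2.7259) ≈ 0.8806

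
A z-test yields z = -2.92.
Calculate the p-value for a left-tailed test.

For z = -2.92:
p = P(Z < -2.92) = Φ(-2.92) = 0.0018

Answer: p-value ≈ 0.0018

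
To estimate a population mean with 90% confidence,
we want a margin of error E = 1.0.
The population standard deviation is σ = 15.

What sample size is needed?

z_0.05 = 1.645
n = (z×σ/E)² = (1.645×15/1.0)²
n = 608.8556
Round up: n = 609

Answer: n = 609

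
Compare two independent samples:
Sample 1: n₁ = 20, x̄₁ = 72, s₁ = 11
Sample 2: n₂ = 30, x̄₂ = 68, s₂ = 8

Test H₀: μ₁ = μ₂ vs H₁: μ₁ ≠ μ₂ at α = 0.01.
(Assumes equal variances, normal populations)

Pooled variance: s²_p = [19×11² + 29×8²]/(48) = 86.5625
s_p = 9.3039
SE = s_p×√(1/n₁ + 1/n₂) = 9.3039×√(1/20 + 1/30) = 2.6858
t = (x̄₁ - x̄₂)/SE = (72 - 68)/2.6858 = 1.4893
df = 48, t-critical = ±2.682
Decision: fail to reject H₀

Answer: t = 1.4893, fail to reject H₀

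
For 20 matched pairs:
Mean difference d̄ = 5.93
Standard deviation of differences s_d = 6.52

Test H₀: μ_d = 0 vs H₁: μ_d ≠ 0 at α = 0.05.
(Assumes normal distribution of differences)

df = n - 1 = 19
SE = s_d/√n = 6.52/√20 = 1.4579
t = d̄/SE = 5.93/1.4579 = 4.0675
Critical value: t_{0.025,19} = ±2.093
p-value ≈ 0.0007
Decision: reject H₀

Answer: t = 4.0675, reject H₀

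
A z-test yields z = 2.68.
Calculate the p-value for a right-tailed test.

Answer: p-value ≈ 0.0037

Derivation:
For z = 2.68:
p = P(Z > 2.68) = 1 - Φ(2.68) = 0.0037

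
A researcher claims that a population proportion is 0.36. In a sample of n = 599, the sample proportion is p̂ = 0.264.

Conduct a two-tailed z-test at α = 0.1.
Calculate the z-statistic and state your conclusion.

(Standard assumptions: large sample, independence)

Answer: z = -4.8950, reject H₀

Derivation:
H₀: p = 0.36, H₁: p ≠ 0.36
Standard error: SE = √(p₀(1-p₀)/n) = √(0.36×0.64/599) = 0.019612
z-statistic: z = (p̂ - p₀)/SE = (0.264 - 0.36)/0.019612 = -4.8950
Critical value: z_0.05 = ±1.645
p-value < 0.0001
Decision: reject H₀ at α = 0.1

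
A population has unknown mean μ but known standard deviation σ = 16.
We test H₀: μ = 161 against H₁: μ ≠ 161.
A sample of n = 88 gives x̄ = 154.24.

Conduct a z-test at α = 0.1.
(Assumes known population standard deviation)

Standard error: SE = σ/√n = 16/√88 = 1.7056
z-statistic: z = (x̄ - μ₀)/SE = (154.24 - 161)/1.7056 = -3.9634
Critical value: ±1.645
p-value = 0.0001
Decision: reject H₀

Answer: z = -3.9634, reject H₀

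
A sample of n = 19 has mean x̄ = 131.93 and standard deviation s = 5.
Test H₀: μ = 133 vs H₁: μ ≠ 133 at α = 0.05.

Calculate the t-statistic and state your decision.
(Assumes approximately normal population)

Answer: t = -0.9328, fail to reject H₀

Derivation:
df = n - 1 = 18
SE = s/√n = 5/√19 = 1.1471
t = (x̄ - μ₀)/SE = (131.93 - 133)/1.1471 = -0.9328
Critical value: t_{0.025,18} = ±2.101
p-value ≈ 0.3633
Decision: fail to reject H₀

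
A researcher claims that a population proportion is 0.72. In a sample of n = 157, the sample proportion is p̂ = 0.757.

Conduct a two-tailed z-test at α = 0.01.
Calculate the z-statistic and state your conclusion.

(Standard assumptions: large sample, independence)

Answer: z = 1.0325, fail to reject H₀

Derivation:
H₀: p = 0.72, H₁: p ≠ 0.72
Standard error: SE = √(p₀(1-p₀)/n) = √(0.72×0.28/157) = 0.035834
z-statistic: z = (p̂ - p₀)/SE = (0.757 - 0.72)/0.035834 = 1.0325
Critical value: z_0.005 = ±2.576
p-value = 0.3018
Decision: fail to reject H₀ at α = 0.01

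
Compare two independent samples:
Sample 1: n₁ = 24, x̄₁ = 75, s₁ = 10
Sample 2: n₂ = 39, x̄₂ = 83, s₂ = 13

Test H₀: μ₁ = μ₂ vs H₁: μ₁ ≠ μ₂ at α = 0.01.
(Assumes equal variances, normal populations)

Answer: t = -2.5788, fail to reject H₀

Derivation:
Pooled variance: s²_p = [23×10² + 38×13²]/(61) = 142.9836
s_p = 11.9576
SE = s_p×√(1/n₁ + 1/n₂) = 11.9576×√(1/24 + 1/39) = 3.1022
t = (x̄₁ - x̄₂)/SE = (75 - 83)/3.1022 = -2.5788
df = 61, t-critical = ±2.659
Decision: fail to reject H₀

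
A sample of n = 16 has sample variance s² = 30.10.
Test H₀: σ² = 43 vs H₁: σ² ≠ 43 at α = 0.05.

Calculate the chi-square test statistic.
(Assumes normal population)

Answer: χ² = 10.5000, fail to reject H₀

Derivation:
df = n - 1 = 15
χ² = (n-1)s²/σ₀² = 15×30.10/43 = 10.5000
Critical values: χ²_{0.975,15} = 6.262, χ²_{0.025,15} = 27.488
Rejection region: χ² < 6.262 or χ² > 27.488
Decision: fail to reject H₀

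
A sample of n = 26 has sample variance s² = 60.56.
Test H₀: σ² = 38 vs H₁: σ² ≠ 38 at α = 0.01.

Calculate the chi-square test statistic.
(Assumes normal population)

df = n - 1 = 25
χ² = (n-1)s²/σ₀² = 25×60.56/38 = 39.8421
Critical values: χ²_{0.995,25} = 10.520, χ²_{0.005,25} = 46.928
Rejection region: χ² < 10.520 or χ² > 46.928
Decision: fail to reject H₀

Answer: χ² = 39.8421, fail to reject H₀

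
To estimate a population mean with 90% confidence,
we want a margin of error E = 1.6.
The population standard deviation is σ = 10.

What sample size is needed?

Answer: n = 106

Derivation:
z_0.05 = 1.645
n = (z×σ/E)² = (1.645×10/1.6)²
n = 105.7041
Round up: n = 106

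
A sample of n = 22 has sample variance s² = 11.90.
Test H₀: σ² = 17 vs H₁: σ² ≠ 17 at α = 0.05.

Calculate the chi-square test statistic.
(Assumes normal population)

Answer: χ² = 14.7000, fail to reject H₀

Derivation:
df = n - 1 = 21
χ² = (n-1)s²/σ₀² = 21×11.90/17 = 14.7000
Critical values: χ²_{0.975,21} = 10.283, χ²_{0.025,21} = 35.479
Rejection region: χ² < 10.283 or χ² > 35.479
Decision: fail to reject H₀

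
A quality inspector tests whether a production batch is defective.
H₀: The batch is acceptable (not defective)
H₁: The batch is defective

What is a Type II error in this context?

Answer: Shipping a defective batch to customers

Derivation:
A Type I error (probability α) occurs when we reject a true H₀.
A Type II error (probability β) occurs when we fail to reject a false H₀.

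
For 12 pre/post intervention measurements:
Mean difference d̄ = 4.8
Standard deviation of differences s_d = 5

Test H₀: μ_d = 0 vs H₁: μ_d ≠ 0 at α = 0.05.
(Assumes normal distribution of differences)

Answer: t = 3.3255, reject H₀

Derivation:
df = n - 1 = 11
SE = s_d/√n = 5/√12 = 1.4434
t = d̄/SE = 4.8/1.4434 = 3.3255
Critical value: t_{0.025,11} = ±2.201
p-value ≈ 0.0068
Decision: reject H₀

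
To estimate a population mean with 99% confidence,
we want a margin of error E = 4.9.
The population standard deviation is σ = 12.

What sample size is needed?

Answer: n = 40

Derivation:
z_0.005 = 2.576
n = (z×σ/E)² = (2.576×12/4.9)²
n = 39.7981
Round up: n = 40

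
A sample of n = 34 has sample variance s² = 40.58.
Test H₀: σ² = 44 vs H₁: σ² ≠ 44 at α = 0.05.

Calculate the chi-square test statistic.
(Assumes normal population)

Answer: χ² = 30.4350, fail to reject H₀

Derivation:
df = n - 1 = 33
χ² = (n-1)s²/σ₀² = 33×40.58/44 = 30.4350
Critical values: χ²_{0.975,33} = 19.047, χ²_{0.025,33} = 50.725
Rejection region: χ² < 19.047 or χ² > 50.725
Decision: fail to reject H₀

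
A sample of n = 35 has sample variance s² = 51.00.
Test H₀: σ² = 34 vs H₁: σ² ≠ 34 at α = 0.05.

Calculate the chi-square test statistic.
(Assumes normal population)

Answer: χ² = 51.0000, fail to reject H₀

Derivation:
df = n - 1 = 34
χ² = (n-1)s²/σ₀² = 34×51.00/34 = 51.0000
Critical values: χ²_{0.975,34} = 19.806, χ²_{0.025,34} = 51.966
Rejection region: χ² < 19.806 or χ² > 51.966
Decision: fail to reject H₀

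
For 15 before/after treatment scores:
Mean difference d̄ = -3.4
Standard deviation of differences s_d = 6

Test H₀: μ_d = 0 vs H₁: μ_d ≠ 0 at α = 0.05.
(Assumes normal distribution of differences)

Answer: t = -2.1947, reject H₀

Derivation:
df = n - 1 = 14
SE = s_d/√n = 6/√15 = 1.5492
t = d̄/SE = -3.4/1.5492 = -2.1947
Critical value: t_{0.025,14} = ±2.145
p-value ≈ 0.0456
Decision: reject H₀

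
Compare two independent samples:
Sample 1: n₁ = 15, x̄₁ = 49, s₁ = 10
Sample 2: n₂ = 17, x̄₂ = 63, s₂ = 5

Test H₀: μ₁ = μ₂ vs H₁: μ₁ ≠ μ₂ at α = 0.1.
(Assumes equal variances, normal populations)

Answer: t = -5.1020, reject H₀

Derivation:
Pooled variance: s²_p = [14×10² + 16×5²]/(30) = 60.0000
s_p = 7.7460
SE = s_p×√(1/n₁ + 1/n₂) = 7.7460×√(1/15 + 1/17) = 2.7440
t = (x̄₁ - x̄₂)/SE = (49 - 63)/2.7440 = -5.1020
df = 30, t-critical = ±1.697
Decision: reject H₀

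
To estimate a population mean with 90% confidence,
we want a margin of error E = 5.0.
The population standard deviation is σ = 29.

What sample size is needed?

z_0.05 = 1.645
n = (z×σ/E)² = (1.645×29/5.0)²
n = 91.0307
Round up: n = 92

Answer: n = 92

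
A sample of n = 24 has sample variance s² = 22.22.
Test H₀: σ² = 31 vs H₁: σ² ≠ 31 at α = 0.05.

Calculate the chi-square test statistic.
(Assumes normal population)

Answer: χ² = 16.4858, fail to reject H₀

Derivation:
df = n - 1 = 23
χ² = (n-1)s²/σ₀² = 23×22.22/31 = 16.4858
Critical values: χ²_{0.975,23} = 11.689, χ²_{0.025,23} = 38.076
Rejection region: χ² < 11.689 or χ² > 38.076
Decision: fail to reject H₀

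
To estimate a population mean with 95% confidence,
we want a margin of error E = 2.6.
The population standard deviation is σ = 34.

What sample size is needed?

z_0.025 = 1.960
n = (z×σ/E)² = (1.960×34/2.6)²
n = 656.9363
Round up: n = 657

Answer: n = 657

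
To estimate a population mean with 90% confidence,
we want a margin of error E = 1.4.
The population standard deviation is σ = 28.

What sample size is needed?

Answer: n = 1083

Derivation:
z_0.05 = 1.645
n = (z×σ/E)² = (1.645×28/1.4)²
n = 1082.4100
Round up: n = 1083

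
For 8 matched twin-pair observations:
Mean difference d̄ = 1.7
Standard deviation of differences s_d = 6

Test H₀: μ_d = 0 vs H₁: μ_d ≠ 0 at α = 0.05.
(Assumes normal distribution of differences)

Answer: t = 0.8014, fail to reject H₀

Derivation:
df = n - 1 = 7
SE = s_d/√n = 6/√8 = 2.1213
t = d̄/SE = 1.7/2.1213 = 0.8014
Critical value: t_{0.025,7} = ±2.365
p-value ≈ 0.4492
Decision: fail to reject H₀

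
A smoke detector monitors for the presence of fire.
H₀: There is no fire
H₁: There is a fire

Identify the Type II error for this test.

Type I error: rejecting H₀ when it is actually true (false positive).
Type II error: failing to reject H₀ when H₁ is actually true (false negative).

Answer: The alarm fails to sound when there actually is a fire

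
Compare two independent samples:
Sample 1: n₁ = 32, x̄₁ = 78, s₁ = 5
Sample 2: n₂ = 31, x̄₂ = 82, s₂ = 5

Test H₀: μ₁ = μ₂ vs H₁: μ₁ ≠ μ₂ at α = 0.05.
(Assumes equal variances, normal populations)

Pooled variance: s²_p = [31×5² + 30×5²]/(61) = 25.0000
s_p = 5.0000
SE = s_p×√(1/n₁ + 1/n₂) = 5.0000×√(1/32 + 1/31) = 1.2600
t = (x̄₁ - x̄₂)/SE = (78 - 82)/1.2600 = -3.1746
df = 61, t-critical = ±2.000
Decision: reject H₀

Answer: t = -3.1746, reject H₀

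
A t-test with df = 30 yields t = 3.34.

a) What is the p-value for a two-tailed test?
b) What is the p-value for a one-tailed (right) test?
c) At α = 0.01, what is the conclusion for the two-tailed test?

Using t-distribution with df = 30:
a) Two-tailed: p = 2×P(T > 3.34) = 0.0023
b) One-tailed: p = P(T > 3.34) = 0.0011
c) 0.0023 < 0.01, reject H₀

Answer: a) 0.0023, b) 0.0011, c) reject H₀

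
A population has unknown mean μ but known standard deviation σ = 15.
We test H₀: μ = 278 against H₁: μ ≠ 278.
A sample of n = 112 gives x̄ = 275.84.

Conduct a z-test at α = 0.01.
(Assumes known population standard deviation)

Answer: z = -1.5239, fail to reject H₀

Derivation:
Standard error: SE = σ/√n = 15/√112 = 1.4174
z-statistic: z = (x̄ - μ₀)/SE = (275.84 - 278)/1.4174 = -1.5239
Critical value: ±2.576
p-value = 0.1275
Decision: fail to reject H₀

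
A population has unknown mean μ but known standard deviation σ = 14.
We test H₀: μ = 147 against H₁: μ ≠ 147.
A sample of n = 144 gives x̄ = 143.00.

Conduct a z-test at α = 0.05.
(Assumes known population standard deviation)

Standard error: SE = σ/√n = 14/√144 = 1.1667
z-statistic: z = (x̄ - μ₀)/SE = (143.00 - 147)/1.1667 = -3.4285
Critical value: ±1.960
p-value = 0.0006
Decision: reject H₀

Answer: z = -3.4285, reject H₀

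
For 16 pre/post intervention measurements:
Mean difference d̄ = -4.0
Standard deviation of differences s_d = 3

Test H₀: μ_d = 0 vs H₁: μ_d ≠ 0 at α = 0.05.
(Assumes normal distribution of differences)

Answer: t = -5.3333, reject H₀

Derivation:
df = n - 1 = 15
SE = s_d/√n = 3/√16 = 0.7500
t = d̄/SE = -4.0/0.7500 = -5.3333
Critical value: t_{0.025,15} = ±2.131
p-value ≈ 0.0001
Decision: reject H₀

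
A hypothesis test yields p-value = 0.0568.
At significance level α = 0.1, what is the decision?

Compare p-value to α:
0.0568 < 0.1
Decision: reject H₀

Answer: reject H₀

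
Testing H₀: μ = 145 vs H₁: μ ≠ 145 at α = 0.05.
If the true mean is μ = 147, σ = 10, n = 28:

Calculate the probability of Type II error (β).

SE = σ/√n = 10/√28 = 1.8898
Critical values: μ₀ ± z_0.025×SE = 145 ± 1.960×1.8898
Acceptance region: (141.2960, 148.7040)
Under H₁ (μ = 147): z_high = (148.7040 - 147)/1.8898 = 0.9017, z_low = (141.2960 - 147)/1.8898 = -3.0183
β = P(not reject | H₁) = Φ(0.9017) - Φ(-3.0183) ≈ 0.8151

Answer: β ≈ 0.8151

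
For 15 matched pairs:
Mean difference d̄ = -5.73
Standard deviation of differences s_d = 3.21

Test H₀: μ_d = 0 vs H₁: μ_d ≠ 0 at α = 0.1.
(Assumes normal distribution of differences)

Answer: t = -6.9136, reject H₀

Derivation:
df = n - 1 = 14
SE = s_d/√n = 3.21/√15 = 0.8288
t = d̄/SE = -5.73/0.8288 = -6.9136
Critical value: t_{0.05,14} = ±1.761
p-value < 0.0001
Decision: reject H₀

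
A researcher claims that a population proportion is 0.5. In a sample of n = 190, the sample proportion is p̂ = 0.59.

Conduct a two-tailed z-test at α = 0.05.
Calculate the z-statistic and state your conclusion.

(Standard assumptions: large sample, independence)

H₀: p = 0.5, H₁: p ≠ 0.5
Standard error: SE = √(p₀(1-p₀)/n) = √(0.5×0.5/190) = 0.036274
z-statistic: z = (p̂ - p₀)/SE = (0.59 - 0.5)/0.036274 = 2.4811
Critical value: z_0.025 = ±1.960
p-value = 0.0131
Decision: reject H₀ at α = 0.05

Answer: z = 2.4811, reject H₀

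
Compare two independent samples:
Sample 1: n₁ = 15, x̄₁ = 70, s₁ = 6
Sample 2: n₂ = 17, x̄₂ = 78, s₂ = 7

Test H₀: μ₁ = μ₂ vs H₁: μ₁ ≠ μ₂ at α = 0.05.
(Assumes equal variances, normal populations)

Pooled variance: s²_p = [14×6² + 16×7²]/(30) = 42.9333
s_p = 6.5524
SE = s_p×√(1/n₁ + 1/n₂) = 6.5524×√(1/15 + 1/17) = 2.3212
t = (x̄₁ - x̄₂)/SE = (70 - 78)/2.3212 = -3.4465
df = 30, t-critical = ±2.042
Decision: reject H₀

Answer: t = -3.4465, reject H₀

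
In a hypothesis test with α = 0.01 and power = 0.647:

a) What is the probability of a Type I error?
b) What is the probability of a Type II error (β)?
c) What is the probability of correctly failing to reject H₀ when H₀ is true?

a) Type I error probability = α = 0.01
b) Power = P(reject H₀ | H₁ true) = 1 - β = 0.647, so Type II error probability = β = 1 - Power = 0.353
c) P(fail to reject H₀ | H₀ true) = 1 - α = 0.99

Answer: a) 0.01, b) 0.353, c) 0.99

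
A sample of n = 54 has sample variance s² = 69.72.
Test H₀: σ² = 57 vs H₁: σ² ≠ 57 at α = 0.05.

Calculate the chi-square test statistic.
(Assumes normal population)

df = n - 1 = 53
χ² = (n-1)s²/σ₀² = 53×69.72/57 = 64.8274
Critical values: χ²_{0.975,53} = 34.776, χ²_{0.025,53} = 75.002
Rejection region: χ² < 34.776 or χ² > 75.002
Decision: fail to reject H₀

Answer: χ² = 64.8274, fail to reject H₀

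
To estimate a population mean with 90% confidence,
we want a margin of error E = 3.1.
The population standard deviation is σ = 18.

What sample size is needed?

z_0.05 = 1.645
n = (z×σ/E)² = (1.645×18/3.1)²
n = 91.2333
Round up: n = 92

Answer: n = 92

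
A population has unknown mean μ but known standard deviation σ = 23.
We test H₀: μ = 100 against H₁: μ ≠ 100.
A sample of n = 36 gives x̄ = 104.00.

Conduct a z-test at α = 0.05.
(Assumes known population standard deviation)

Answer: z = 1.0435, fail to reject H₀

Derivation:
Standard error: SE = σ/√n = 23/√36 = 3.8333
z-statistic: z = (x̄ - μ₀)/SE = (104.00 - 100)/3.8333 = 1.0435
Critical value: ±1.960
p-value = 0.2967
Decision: fail to reject H₀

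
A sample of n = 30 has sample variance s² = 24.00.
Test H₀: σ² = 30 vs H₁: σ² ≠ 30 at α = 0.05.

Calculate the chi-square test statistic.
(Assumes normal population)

Answer: χ² = 23.2000, fail to reject H₀

Derivation:
df = n - 1 = 29
χ² = (n-1)s²/σ₀² = 29×24.00/30 = 23.2000
Critical values: χ²_{0.975,29} = 16.047, χ²_{0.025,29} = 45.722
Rejection region: χ² < 16.047 or χ² > 45.722
Decision: fail to reject H₀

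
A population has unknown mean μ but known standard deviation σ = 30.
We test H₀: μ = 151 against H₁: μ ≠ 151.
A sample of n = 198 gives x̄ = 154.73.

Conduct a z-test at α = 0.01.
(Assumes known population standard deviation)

Standard error: SE = σ/√n = 30/√198 = 2.1320
z-statistic: z = (x̄ - μ₀)/SE = (154.73 - 151)/2.1320 = 1.7495
Critical value: ±2.576
p-value = 0.0802
Decision: fail to reject H₀

Answer: z = 1.7495, fail to reject H₀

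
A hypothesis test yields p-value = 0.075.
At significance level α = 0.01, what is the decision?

Compare p-value to α:
0.075 ≥ 0.01
Decision: fail to reject H₀

Answer: fail to reject H₀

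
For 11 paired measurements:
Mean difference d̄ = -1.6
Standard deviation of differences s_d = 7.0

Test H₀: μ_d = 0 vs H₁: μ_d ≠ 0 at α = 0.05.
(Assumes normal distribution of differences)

df = n - 1 = 10
SE = s_d/√n = 7.0/√11 = 2.1106
t = d̄/SE = -1.6/2.1106 = -0.7581
Critical value: t_{0.025,10} = ±2.228
p-value ≈ 0.4659
Decision: fail to reject H₀

Answer: t = -0.7581, fail to reject H₀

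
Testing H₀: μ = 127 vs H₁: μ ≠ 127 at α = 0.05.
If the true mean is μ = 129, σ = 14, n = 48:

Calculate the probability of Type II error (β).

Answer: β ≈ 0.8325

Derivation:
SE = σ/√n = 14/√48 = 2.0207
Critical values: μ₀ ± z_0.025×SE = 127 ± 1.960×2.0207
Acceptance region: (123.0394, 130.9606)
Under H₁ (μ = 129): z_high = (130.9606 - 129)/2.0207 = 0.9703, z_low = (123.0394 - 129)/2.0207 = -2.9498
β = P(not reject | H₁) = Φ(0.9703) - Φ(-2.9498) ≈ 0.8325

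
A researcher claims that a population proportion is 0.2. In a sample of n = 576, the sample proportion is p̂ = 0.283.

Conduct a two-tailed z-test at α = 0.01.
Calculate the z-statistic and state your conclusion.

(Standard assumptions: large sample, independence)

H₀: p = 0.2, H₁: p ≠ 0.2
Standard error: SE = √(p₀(1-p₀)/n) = √(0.2×0.8/576) = 0.016667
z-statistic: z = (p̂ - p₀)/SE = (0.283 - 0.2)/0.016667 = 4.9799
Critical value: z_0.005 = ±2.576
p-value < 0.0001
Decision: reject H₀ at α = 0.01

Answer: z = 4.9799, reject H₀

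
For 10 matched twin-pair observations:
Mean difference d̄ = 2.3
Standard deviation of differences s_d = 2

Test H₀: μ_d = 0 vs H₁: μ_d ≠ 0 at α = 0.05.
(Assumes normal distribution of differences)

df = n - 1 = 9
SE = s_d/√n = 2/√10 = 0.6325
t = d̄/SE = 2.3/0.6325 = 3.6364
Critical value: t_{0.025,9} = ±2.262
p-value ≈ 0.0054
Decision: reject H₀

Answer: t = 3.6364, reject H₀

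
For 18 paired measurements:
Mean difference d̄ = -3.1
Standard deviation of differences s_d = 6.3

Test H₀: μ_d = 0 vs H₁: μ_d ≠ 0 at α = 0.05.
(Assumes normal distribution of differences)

df = n - 1 = 17
SE = s_d/√n = 6.3/√18 = 1.4849
t = d̄/SE = -3.1/1.4849 = -2.0877
Critical value: t_{0.025,17} = ±2.110
p-value ≈ 0.0522
Decision: fail to reject H₀

Answer: t = -2.0877, fail to reject H₀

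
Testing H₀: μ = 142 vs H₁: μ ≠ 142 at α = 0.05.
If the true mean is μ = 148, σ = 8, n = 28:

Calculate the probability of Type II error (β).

Answer: β ≈ 0.0223

Derivation:
SE = σ/√n = 8/√28 = 1.5119
Critical values: μ₀ ± z_0.025×SE = 142 ± 1.960×1.5119
Acceptance region: (139.0367, 144.9633)
Under H₁ (μ = 148): z_high = (144.9633 - 148)/1.5119 = -2.0085, z_low = (139.0367 - 148)/1.5119 = -5.9285
β = P(not reject | H₁) = Φ(-2.0085) - Φ(-5.9285) ≈ 0.0223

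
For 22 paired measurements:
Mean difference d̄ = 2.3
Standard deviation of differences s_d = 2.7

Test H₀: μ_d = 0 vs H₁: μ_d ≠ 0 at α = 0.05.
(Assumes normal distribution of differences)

df = n - 1 = 21
SE = s_d/√n = 2.7/√22 = 0.5756
t = d̄/SE = 2.3/0.5756 = 3.9958
Critical value: t_{0.025,21} = ±2.080
p-value ≈ 0.0007
Decision: reject H₀

Answer: t = 3.9958, reject H₀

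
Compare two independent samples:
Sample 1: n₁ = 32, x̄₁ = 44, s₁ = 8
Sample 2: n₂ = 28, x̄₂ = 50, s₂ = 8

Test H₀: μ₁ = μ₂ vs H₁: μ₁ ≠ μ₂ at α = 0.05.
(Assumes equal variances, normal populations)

Pooled variance: s²_p = [31×8² + 27×8²]/(58) = 64.0000
s_p = 8.0000
SE = s_p×√(1/n₁ + 1/n₂) = 8.0000×√(1/32 + 1/28) = 2.0702
t = (x̄₁ - x̄₂)/SE = (44 - 50)/2.0702 = -2.8983
df = 58, t-critical = ±2.002
Decision: reject H₀

Answer: t = -2.8983, reject H₀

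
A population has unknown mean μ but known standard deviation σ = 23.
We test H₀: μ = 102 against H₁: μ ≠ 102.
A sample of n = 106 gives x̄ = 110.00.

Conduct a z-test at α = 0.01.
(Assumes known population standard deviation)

Standard error: SE = σ/√n = 23/√106 = 2.2340
z-statistic: z = (x̄ - μ₀)/SE = (110.00 - 102)/2.2340 = 3.5810
Critical value: ±2.576
p-value = 0.0003
Decision: reject H₀

Answer: z = 3.5810, reject H₀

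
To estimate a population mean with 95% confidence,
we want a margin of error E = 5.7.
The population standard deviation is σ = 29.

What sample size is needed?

z_0.025 = 1.960
n = (z×σ/E)² = (1.960×29/5.7)²
n = 99.4394
Round up: n = 100

Answer: n = 100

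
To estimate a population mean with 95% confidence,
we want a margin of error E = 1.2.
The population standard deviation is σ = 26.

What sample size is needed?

Answer: n = 1804

Derivation:
z_0.025 = 1.960
n = (z×σ/E)² = (1.960×26/1.2)²
n = 1803.4178
Round up: n = 1804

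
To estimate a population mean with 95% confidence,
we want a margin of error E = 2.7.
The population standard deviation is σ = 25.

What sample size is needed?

z_0.025 = 1.960
n = (z×σ/E)² = (1.960×25/2.7)²
n = 329.3553
Round up: n = 330

Answer: n = 330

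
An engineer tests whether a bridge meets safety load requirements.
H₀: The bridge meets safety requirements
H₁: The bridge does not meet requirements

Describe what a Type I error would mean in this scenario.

Type I error (α): Rejecting H₀ when H₀ is true
Type II error (β): Failing to reject H₀ when H₁ is true

Answer: Unnecessarily closing a safe bridge for repairs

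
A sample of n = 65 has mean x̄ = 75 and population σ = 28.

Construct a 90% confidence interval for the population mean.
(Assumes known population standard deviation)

Confidence level: 90%, α = 0.1
z_0.05 = 1.645
SE = σ/√n = 28/√65 = 3.4730
Margin of error = 1.645 × 3.4730 = 5.7131
CI: x̄ ± margin = 75 ± 5.7131
CI: (69.2869, 80.7131)

Answer: (69.2869, 80.7131)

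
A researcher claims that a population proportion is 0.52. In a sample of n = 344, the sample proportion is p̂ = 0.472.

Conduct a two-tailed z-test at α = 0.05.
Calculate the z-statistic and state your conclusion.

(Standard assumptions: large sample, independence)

Answer: z = -1.7819, fail to reject H₀

Derivation:
H₀: p = 0.52, H₁: p ≠ 0.52
Standard error: SE = √(p₀(1-p₀)/n) = √(0.52×0.48/344) = 0.026937
z-statistic: z = (p̂ - p₀)/SE = (0.472 - 0.52)/0.026937 = -1.7819
Critical value: z_0.025 = ±1.960
p-value = 0.0748
Decision: fail to reject H₀ at α = 0.05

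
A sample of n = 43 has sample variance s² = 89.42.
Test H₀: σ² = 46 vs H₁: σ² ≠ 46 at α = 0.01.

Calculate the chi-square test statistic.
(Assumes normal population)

df = n - 1 = 42
χ² = (n-1)s²/σ₀² = 42×89.42/46 = 81.6443
Critical values: χ²_{0.995,42} = 22.138, χ²_{0.005,42} = 69.336
Rejection region: χ² < 22.138 or χ² > 69.336
Decision: reject H₀

Answer: χ² = 81.6443, reject H₀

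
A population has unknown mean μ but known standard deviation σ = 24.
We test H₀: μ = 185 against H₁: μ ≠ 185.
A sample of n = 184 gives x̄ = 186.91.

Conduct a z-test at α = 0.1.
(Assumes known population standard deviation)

Standard error: SE = σ/√n = 24/√184 = 1.7693
z-statistic: z = (x̄ - μ₀)/SE = (186.91 - 185)/1.7693 = 1.0795
Critical value: ±1.645
p-value = 0.2804
Decision: fail to reject H₀

Answer: z = 1.0795, fail to reject H₀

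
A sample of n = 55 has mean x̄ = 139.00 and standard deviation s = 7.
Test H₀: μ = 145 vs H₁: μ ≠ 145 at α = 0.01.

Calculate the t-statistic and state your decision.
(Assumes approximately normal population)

Answer: t = -6.3566, reject H₀

Derivation:
df = n - 1 = 54
SE = s/√n = 7/√55 = 0.9439
t = (x̄ - μ₀)/SE = (139.00 - 145)/0.9439 = -6.3566
Critical value: t_{0.005,54} = ±2.670
p-value < 0.0001
Decision: reject H₀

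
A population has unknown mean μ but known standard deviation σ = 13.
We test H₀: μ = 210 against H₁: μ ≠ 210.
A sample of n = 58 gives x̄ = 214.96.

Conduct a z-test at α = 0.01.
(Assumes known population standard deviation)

Standard error: SE = σ/√n = 13/√58 = 1.7070
z-statistic: z = (x̄ - μ₀)/SE = (214.96 - 210)/1.7070 = 2.9057
Critical value: ±2.576
p-value = 0.0037
Decision: reject H₀

Answer: z = 2.9057, reject H₀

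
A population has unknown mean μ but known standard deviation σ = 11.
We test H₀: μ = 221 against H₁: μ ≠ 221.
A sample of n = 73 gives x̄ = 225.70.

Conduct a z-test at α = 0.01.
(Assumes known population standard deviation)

Standard error: SE = σ/√n = 11/√73 = 1.2875
z-statistic: z = (x̄ - μ₀)/SE = (225.70 - 221)/1.2875 = 3.6505
Critical value: ±2.576
p-value = 0.0003
Decision: reject H₀

Answer: z = 3.6505, reject H₀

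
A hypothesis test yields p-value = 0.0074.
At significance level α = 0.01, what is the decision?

Compare p-value to α:
0.0074 < 0.01
Decision: reject H₀

Answer: reject H₀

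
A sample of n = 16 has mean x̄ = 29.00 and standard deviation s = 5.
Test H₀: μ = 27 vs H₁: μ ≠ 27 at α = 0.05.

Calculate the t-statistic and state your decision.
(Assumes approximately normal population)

df = n - 1 = 15
SE = s/√n = 5/√16 = 1.2500
t = (x̄ - μ₀)/SE = (29.00 - 27)/1.2500 = 1.6000
Critical value: t_{0.025,15} = ±2.131
p-value ≈ 0.1304
Decision: fail to reject H₀

Answer: t = 1.6000, fail to reject H₀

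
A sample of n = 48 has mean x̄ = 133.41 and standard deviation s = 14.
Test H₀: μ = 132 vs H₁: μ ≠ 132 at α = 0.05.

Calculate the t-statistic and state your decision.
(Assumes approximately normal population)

df = n - 1 = 47
SE = s/√n = 14/√48 = 2.0207
t = (x̄ - μ₀)/SE = (133.41 - 132)/2.0207 = 0.6978
Critical value: t_{0.025,47} = ±2.012
p-value ≈ 0.4887
Decision: fail to reject H₀

Answer: t = 0.6978, fail to reject H₀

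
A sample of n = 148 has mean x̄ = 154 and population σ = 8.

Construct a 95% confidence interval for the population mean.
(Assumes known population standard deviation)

Answer: (152.7111, 155.2889)

Derivation:
Confidence level: 95%, α = 0.05
z_0.025 = 1.960
SE = σ/√n = 8/√148 = 0.6576
Margin of error = 1.960 × 0.6576 = 1.2889
CI: x̄ ± margin = 154 ± 1.2889
CI: (152.7111, 155.2889)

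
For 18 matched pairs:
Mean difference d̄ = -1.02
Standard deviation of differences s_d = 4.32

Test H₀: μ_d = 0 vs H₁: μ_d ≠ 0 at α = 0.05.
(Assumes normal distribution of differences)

df = n - 1 = 17
SE = s_d/√n = 4.32/√18 = 1.0182
t = d̄/SE = -1.02/1.0182 = -1.0018
Critical value: t_{0.025,17} = ±2.110
p-value ≈ 0.3305
Decision: fail to reject H₀

Answer: t = -1.0018, fail to reject H₀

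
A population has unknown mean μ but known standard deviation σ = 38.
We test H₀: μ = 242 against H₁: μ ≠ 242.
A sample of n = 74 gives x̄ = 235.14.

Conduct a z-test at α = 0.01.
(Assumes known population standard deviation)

Answer: z = -1.5529, fail to reject H₀

Derivation:
Standard error: SE = σ/√n = 38/√74 = 4.4174
z-statistic: z = (x̄ - μ₀)/SE = (235.14 - 242)/4.4174 = -1.5529
Critical value: ±2.576
p-value = 0.1204
Decision: fail to reject H₀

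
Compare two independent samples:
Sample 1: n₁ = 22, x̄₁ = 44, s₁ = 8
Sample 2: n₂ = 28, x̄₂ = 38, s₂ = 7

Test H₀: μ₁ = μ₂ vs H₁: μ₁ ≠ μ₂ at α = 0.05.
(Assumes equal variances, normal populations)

Answer: t = 2.8253, reject H₀

Derivation:
Pooled variance: s²_p = [21×8² + 27×7²]/(48) = 55.5625
s_p = 7.4540
SE = s_p×√(1/n₁ + 1/n₂) = 7.4540×√(1/22 + 1/28) = 2.1237
t = (x̄₁ - x̄₂)/SE = (44 - 38)/2.1237 = 2.8253
df = 48, t-critical = ±2.011
Decision: reject H₀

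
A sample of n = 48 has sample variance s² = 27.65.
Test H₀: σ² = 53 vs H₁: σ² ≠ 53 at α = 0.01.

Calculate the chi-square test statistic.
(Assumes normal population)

df = n - 1 = 47
χ² = (n-1)s²/σ₀² = 47×27.65/53 = 24.5198
Critical values: χ²_{0.995,47} = 25.775, χ²_{0.005,47} = 75.704
Rejection region: χ² < 25.775 or χ² > 75.704
Decision: reject H₀

Answer: χ² = 24.5198, reject H₀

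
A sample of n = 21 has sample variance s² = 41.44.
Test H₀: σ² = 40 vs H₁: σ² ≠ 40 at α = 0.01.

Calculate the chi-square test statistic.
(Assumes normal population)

Answer: χ² = 20.7200, fail to reject H₀

Derivation:
df = n - 1 = 20
χ² = (n-1)s²/σ₀² = 20×41.44/40 = 20.7200
Critical values: χ²_{0.995,20} = 7.434, χ²_{0.005,20} = 39.997
Rejection region: χ² < 7.434 or χ² > 39.997
Decision: fail to reject H₀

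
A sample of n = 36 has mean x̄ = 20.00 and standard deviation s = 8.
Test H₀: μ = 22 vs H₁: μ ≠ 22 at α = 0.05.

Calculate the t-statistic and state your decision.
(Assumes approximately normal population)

df = n - 1 = 35
SE = s/√n = 8/√36 = 1.3333
t = (x̄ - μ₀)/SE = (20.00 - 22)/1.3333 = -1.5000
Critical value: t_{0.025,35} = ±2.030
p-value ≈ 0.1426
Decision: fail to reject H₀

Answer: t = -1.5000, fail to reject H₀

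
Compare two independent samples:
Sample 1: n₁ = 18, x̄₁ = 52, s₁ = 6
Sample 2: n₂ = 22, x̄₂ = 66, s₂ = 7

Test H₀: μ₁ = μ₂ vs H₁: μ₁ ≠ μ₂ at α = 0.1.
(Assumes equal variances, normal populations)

Answer: t = -6.7031, reject H₀

Derivation:
Pooled variance: s²_p = [17×6² + 21×7²]/(38) = 43.1842
s_p = 6.5715
SE = s_p×√(1/n₁ + 1/n₂) = 6.5715×√(1/18 + 1/22) = 2.0886
t = (x̄₁ - x̄₂)/SE = (52 - 66)/2.0886 = -6.7031
df = 38, t-critical = ±1.686
Decision: reject H₀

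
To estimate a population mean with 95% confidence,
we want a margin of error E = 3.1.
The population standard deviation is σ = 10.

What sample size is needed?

Answer: n = 40

Derivation:
z_0.025 = 1.960
n = (z×σ/E)² = (1.960×10/3.1)²
n = 39.9750
Round up: n = 40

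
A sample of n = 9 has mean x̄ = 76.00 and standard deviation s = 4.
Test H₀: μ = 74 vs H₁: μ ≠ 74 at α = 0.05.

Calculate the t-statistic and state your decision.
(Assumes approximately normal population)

df = n - 1 = 8
SE = s/√n = 4/√9 = 1.3333
t = (x̄ - μ₀)/SE = (76.00 - 74)/1.3333 = 1.5000
Critical value: t_{0.025,8} = ±2.306
p-value ≈ 0.1720
Decision: fail to reject H₀

Answer: t = 1.5000, fail to reject H₀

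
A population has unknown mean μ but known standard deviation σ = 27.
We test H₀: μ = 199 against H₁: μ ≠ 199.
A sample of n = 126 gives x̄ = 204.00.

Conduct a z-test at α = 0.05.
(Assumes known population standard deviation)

Answer: z = 2.0787, reject H₀

Derivation:
Standard error: SE = σ/√n = 27/√126 = 2.4054
z-statistic: z = (x̄ - μ₀)/SE = (204.00 - 199)/2.4054 = 2.0787
Critical value: ±1.960
p-value = 0.0376
Decision: reject H₀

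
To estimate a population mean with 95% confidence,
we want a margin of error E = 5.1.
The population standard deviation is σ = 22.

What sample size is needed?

Answer: n = 72

Derivation:
z_0.025 = 1.960
n = (z×σ/E)² = (1.960×22/5.1)²
n = 71.4854
Round up: n = 72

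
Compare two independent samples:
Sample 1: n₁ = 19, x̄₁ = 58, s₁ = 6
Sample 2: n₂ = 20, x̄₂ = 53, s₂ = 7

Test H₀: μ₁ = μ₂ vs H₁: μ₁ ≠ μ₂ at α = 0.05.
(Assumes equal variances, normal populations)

Pooled variance: s²_p = [18×6² + 19×7²]/(37) = 42.6757
s_p = 6.5327
SE = s_p×√(1/n₁ + 1/n₂) = 6.5327×√(1/19 + 1/20) = 2.0928
t = (x̄₁ - x̄₂)/SE = (58 - 53)/2.0928 = 2.3891
df = 37, t-critical = ±2.026
Decision: reject H₀

Answer: t = 2.3891, reject H₀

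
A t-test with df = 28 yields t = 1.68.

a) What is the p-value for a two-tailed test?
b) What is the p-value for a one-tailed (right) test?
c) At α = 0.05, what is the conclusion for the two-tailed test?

Using t-distribution with df = 28:
a) Two-tailed: p = 2×P(T > 1.68) = 0.1041
b) One-tailed: p = P(T > 1.68) = 0.0520
c) 0.1041 ≥ 0.05, fail to reject H₀

Answer: a) 0.1041, b) 0.0520, c) fail to reject H₀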